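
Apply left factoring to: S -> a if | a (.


Common prefix: 'a'
Factored: S -> a S', S' -> if | (


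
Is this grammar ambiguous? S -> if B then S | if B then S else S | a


dangling else: 'if B then if B then a else a' parses two ways
Ambiguous


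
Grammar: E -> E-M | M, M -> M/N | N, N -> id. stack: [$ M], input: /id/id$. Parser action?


shift '/' to continue M -> M/N
Action: shift


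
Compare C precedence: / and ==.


'/' is multiplicative (level 10); '==' is equality (level 6)
Higher level binds tighter
'/' has higher precedence than '=='


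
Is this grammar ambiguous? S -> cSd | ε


balanced c^n…d^n: each string has a unique parse
Unambiguous


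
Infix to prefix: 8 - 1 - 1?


left-to-right (same/higher precedence on left): tree is (- (- 8 1) 1)
Prefix: - - 8 1 1


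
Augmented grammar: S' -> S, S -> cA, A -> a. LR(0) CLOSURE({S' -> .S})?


Start: S' -> .S
For each item with dot before a nonterminal B, add B -> .γ for every B-production
Closure: [S' -> .S, S -> .cA]


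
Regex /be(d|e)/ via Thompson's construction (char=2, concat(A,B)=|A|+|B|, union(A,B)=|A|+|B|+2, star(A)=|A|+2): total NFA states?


Syntax tree has 4 char leaf(s), 1 union(s), 0 star(s)
chars contribute 4×2 = 8; each union adds +2; each star adds +2
Total: 8 + 2 + 0 = 10 states


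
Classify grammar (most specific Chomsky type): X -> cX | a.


Right-linear: every RHS is a terminal or a terminal followed by one nonterminal
Classification: Type 3 (Regular)


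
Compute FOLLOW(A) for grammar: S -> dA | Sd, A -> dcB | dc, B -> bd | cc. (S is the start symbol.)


$ ∈ FOLLOW(S). For each A -> αBβ: add FIRST(β)\{ε} to FOLLOW(B); if β nullable, add FOLLOW(A).
FOLLOW(A) = {$, d}


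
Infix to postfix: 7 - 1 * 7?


* has higher precedence, evaluate 1*7 first
Postfix: 7 1 7 * -


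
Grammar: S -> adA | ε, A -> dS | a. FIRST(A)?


Per alternative of A: FIRST(dS) = {d}; FIRST(a) = {a}
FIRST(A) = {a, d}


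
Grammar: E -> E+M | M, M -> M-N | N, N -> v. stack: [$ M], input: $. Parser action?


lookahead ∉ {-} so M won't extend; reduce E -> M
Action: reduce (E -> M)


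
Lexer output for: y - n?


Scan left to right, longest-match per lexeme
Tokens: ID(y), OP(-), ID(n)


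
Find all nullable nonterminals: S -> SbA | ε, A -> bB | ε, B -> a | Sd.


A nonterminal is nullable iff some alternative derives ε (directly, or every symbol in it is nullable)
Nullable: {A, S}


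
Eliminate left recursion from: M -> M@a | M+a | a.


Left-recursive alternatives: M@a, M+a; non-recursive: a
Introduce M': M -> aM', M' -> @aM' | +aM' | ε


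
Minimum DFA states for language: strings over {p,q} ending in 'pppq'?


Track the longest suffix of input matching a prefix of 'pppq': 5 classes (prefixes of length 0..4)
Minimal DFA: 5 states


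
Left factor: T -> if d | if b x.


Common prefix: 'if'
Factored: T -> if T', T' -> d | b x


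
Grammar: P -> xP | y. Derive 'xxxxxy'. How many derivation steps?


Derivation: P => xP => xxP => xxxP => xxxxP => xxxxxP => xxxxxy
Steps: 6


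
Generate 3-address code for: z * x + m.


Break into single-operator statements:
t1 = z * x
t2 = t1 + m


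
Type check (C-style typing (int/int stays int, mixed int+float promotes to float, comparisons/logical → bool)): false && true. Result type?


Operand types: bool && bool
Rule: logical operators take bool operands and yield bool
Result type: bool


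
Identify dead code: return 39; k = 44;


statement follows a return and is unreachable
Dead: 'k = 44'


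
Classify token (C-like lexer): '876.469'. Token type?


Pattern: digits with a decimal point
Type: FLOAT_LITERAL


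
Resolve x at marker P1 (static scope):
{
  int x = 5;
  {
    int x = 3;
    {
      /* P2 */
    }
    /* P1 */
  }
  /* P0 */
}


x declared in the same block as P1
x = 3


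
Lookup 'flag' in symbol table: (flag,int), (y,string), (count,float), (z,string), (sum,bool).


Lookup 'flag' → type int


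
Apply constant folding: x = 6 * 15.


6 * 15 = 90 at compile time
Optimized: x = 90


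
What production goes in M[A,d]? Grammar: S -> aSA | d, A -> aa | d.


For [A, d]: 'd' ∈ FIRST(d)
Entry: A -> d


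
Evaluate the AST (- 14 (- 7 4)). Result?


Evaluate inner: (- 7 4) = 3
Evaluate root: (- 14 3) = 11
Result: 11


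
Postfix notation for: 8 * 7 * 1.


Left to right (same or higher precedence on left)
Postfix: 8 7 * 1 *


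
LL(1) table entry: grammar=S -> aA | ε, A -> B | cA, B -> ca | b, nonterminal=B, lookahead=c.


For [B, c]: 'c' ∈ FIRST(ca)
Entry: B -> ca


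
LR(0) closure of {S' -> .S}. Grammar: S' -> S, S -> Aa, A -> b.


Start: S' -> .S
For each item with dot before a nonterminal B, add B -> .γ for every B-production
Closure: [S' -> .S, S -> .Aa, A -> .b]


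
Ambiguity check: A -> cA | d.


right-linear, alternatives start with distinct terminals 'c' vs 'd': unique leftmost derivation
Unambiguous


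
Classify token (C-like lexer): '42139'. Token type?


Pattern: digits only
Type: INTEGER_LITERAL


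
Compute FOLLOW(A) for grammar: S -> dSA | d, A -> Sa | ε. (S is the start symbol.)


$ ∈ FOLLOW(S). For each A -> αBβ: add FIRST(β)\{ε} to FOLLOW(B); if β nullable, add FOLLOW(A).
FOLLOW(A) = {$, a, d}


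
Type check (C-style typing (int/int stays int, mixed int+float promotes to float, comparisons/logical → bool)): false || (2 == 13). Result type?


Operand types: bool || bool
Rule: logical operators take bool operands and yield bool
Result type: bool


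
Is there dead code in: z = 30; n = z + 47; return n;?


z is read by n's definition; n is returned
No dead code


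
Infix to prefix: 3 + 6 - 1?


left-to-right (same/higher precedence on left): tree is (- (+ 3 6) 1)
Prefix: - + 3 6 1


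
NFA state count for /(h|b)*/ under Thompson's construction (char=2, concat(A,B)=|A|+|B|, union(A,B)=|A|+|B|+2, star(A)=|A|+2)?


Syntax tree has 2 char leaf(s), 1 union(s), 1 star(s)
chars contribute 2×2 = 4; each union adds +2; each star adds +2
Total: 4 + 2 + 2 = 8 states


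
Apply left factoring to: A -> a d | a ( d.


Common prefix: 'a'
Factored: A -> a A', A' -> d | ( d


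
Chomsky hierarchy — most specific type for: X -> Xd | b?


Left-linear: every RHS is a terminal or one nonterminal followed by a terminal
Classification: Type 3 (Regular)


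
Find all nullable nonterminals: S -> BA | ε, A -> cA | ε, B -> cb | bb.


A nonterminal is nullable iff some alternative derives ε (directly, or every symbol in it is nullable)
Nullable: {A, S}


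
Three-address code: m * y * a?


Break into single-operator statements:
t1 = m * y
t2 = t1 * a


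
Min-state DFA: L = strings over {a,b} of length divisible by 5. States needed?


Track length mod 5: states 0..4, accept at 0
Minimal DFA: 5 states


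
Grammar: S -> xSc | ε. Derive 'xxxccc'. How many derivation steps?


Derivation: S => xSc => xxScc => xxxSccc => xxxccc
Steps: 4


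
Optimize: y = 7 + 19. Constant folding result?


7 + 19 = 26 at compile time
Optimized: y = 26


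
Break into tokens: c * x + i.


Scan left to right, longest-match per lexeme
Tokens: ID(c), OP(*), ID(x), OP(+), ID(i)


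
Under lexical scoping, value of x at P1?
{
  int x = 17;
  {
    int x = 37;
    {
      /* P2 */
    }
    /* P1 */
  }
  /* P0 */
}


x declared in the same block as P1
x = 37


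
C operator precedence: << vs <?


'<<' is shift (level 8); '<' is relational (level 7)
Higher level binds tighter
'<<' has higher precedence than '<'


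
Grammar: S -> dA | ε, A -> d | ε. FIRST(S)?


Per alternative of S: FIRST(dA) = {d}; FIRST(ε) = {ε}
FIRST(S) = {d, ε}


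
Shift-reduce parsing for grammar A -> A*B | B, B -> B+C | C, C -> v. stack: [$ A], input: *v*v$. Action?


shift '*' to continue A -> A*B
Action: shift


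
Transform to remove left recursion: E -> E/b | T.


Left-recursive alternatives: E/b; non-recursive: T
Introduce E': E -> TE', E' -> /bE' | ε


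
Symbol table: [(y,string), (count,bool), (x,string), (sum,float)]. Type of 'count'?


Lookup 'count' → type bool


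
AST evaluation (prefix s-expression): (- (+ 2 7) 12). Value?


Evaluate inner: (+ 2 7) = 9
Evaluate root: (- 9 12) = -3
Result: -3


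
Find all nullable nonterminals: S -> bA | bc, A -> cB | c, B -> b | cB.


A nonterminal is nullable iff some alternative derives ε (directly, or every symbol in it is nullable)
Nullable: {}


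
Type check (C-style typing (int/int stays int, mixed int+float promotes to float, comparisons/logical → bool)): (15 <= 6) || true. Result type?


Operand types: bool || bool
Rule: logical operators take bool operands and yield bool
Result type: bool


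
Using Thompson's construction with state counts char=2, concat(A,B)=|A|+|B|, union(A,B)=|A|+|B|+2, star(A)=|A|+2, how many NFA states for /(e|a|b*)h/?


Syntax tree has 4 char leaf(s), 2 union(s), 1 star(s)
chars contribute 4×2 = 8; each union adds +2; each star adds +2
Total: 8 + 4 + 2 = 14 states


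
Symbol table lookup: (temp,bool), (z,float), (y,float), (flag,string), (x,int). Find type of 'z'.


Lookup 'z' → type float


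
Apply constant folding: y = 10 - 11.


10 - 11 = -1 at compile time
Optimized: y = -1


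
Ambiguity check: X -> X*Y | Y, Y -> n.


precedence layered via separate nonterminal Y: deterministic
Unambiguous


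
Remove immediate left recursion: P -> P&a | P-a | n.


Left-recursive alternatives: P&a, P-a; non-recursive: n
Introduce P': P -> nP', P' -> &aP' | -aP' | ε


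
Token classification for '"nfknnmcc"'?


Pattern: double-quoted sequence
Type: STRING_LITERAL


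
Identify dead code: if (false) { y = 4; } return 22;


condition is constant false, so the whole block is unreachable
Dead: 'if (false) { y = 4; }'


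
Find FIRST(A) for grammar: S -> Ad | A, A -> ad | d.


Per alternative of A: FIRST(ad) = {a}; FIRST(d) = {d}
FIRST(A) = {a, d}


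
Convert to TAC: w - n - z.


Break into single-operator statements:
t1 = w - n
t2 = t1 - z


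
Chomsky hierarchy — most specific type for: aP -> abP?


LHS has context (more than one symbol) and |LHS| ≤ |RHS|
Classification: Type 1 (Context-Sensitive)


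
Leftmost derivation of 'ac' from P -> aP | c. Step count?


Derivation: P => aP => ac
Steps: 2


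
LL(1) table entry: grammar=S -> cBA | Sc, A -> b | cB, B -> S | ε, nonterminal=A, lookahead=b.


For [A, b]: 'b' ∈ FIRST(b)
Entry: A -> b


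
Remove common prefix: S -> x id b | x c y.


Common prefix: 'x'
Factored: S -> x S', S' -> id b | c y


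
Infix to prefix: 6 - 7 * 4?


'*' binds tighter: tree is (- 6 (* 7 4))
Prefix: - 6 * 7 4


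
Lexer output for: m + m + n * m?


Scan left to right, longest-match per lexeme
Tokens: ID(m), OP(+), ID(m), OP(+), ID(n), OP(*), ID(m)


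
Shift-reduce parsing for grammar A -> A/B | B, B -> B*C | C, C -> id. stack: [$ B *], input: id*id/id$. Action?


no handle; shift 'id'
Action: shift


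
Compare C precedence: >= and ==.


'>=' is relational (level 7); '==' is equality (level 6)
Higher level binds tighter
'>=' has higher precedence than '=='


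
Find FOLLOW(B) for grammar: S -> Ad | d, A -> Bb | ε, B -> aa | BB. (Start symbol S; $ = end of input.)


$ ∈ FOLLOW(S). For each A -> αBβ: add FIRST(β)\{ε} to FOLLOW(B); if β nullable, add FOLLOW(A).
FOLLOW(B) = {a, b}


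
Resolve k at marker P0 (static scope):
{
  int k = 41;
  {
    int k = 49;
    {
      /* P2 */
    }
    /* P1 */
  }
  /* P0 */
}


k declared in the same block as P0
k = 41


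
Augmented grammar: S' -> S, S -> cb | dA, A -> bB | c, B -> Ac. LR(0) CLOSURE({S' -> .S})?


Start: S' -> .S
For each item with dot before a nonterminal B, add B -> .γ for every B-production
Closure: [S' -> .S, S -> .cb, S -> .dA]


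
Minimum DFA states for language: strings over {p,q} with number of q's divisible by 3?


Track (count of q) mod 3: states 0..2, accept at 0
Minimal DFA: 3 states


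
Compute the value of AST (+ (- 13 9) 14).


Evaluate inner: (- 13 9) = 4
Evaluate root: (+ 4 14) = 18
Result: 18


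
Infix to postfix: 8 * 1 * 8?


Left to right (same or higher precedence on left)
Postfix: 8 1 * 8 *


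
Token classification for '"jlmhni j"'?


Pattern: double-quoted sequence
Type: STRING_LITERAL


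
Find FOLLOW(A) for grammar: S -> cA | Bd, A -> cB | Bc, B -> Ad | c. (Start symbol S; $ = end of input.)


$ ∈ FOLLOW(S). For each A -> αBβ: add FIRST(β)\{ε} to FOLLOW(B); if β nullable, add FOLLOW(A).
FOLLOW(A) = {$, d}


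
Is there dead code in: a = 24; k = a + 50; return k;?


a is read by k's definition; k is returned
No dead code


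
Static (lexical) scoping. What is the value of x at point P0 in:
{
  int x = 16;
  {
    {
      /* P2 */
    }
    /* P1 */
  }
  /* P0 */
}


x declared in the same block as P0
x = 16


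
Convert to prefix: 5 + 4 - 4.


left-to-right (same/higher precedence on left): tree is (- (+ 5 4) 4)
Prefix: - + 5 4 4


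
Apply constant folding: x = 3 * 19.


3 * 19 = 57 at compile time
Optimized: x = 57


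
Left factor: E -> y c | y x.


Common prefix: 'y'
Factored: E -> y E', E' -> c | x


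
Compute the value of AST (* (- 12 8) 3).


Evaluate inner: (- 12 8) = 4
Evaluate root: (* 4 3) = 12
Result: 12


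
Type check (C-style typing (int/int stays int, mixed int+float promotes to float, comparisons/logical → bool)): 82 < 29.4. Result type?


Operand types: int < float
Rule: comparison yields bool
Result type: bool


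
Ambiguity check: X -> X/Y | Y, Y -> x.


precedence layered via separate nonterminal Y: deterministic
Unambiguous


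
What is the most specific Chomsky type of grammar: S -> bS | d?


Right-linear: every RHS is a terminal or a terminal followed by one nonterminal
Classification: Type 3 (Regular)


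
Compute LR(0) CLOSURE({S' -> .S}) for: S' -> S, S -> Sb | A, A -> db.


Start: S' -> .S
For each item with dot before a nonterminal B, add B -> .γ for every B-production
Closure: [S' -> .S, S -> .Sb, S -> .A, A -> .db]


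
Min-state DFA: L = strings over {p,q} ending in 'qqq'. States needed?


Track the longest suffix of input matching a prefix of 'qqq': 4 classes (prefixes of length 0..3)
Minimal DFA: 4 states


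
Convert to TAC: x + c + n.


Break into single-operator statements:
t1 = x + c
t2 = t1 + n


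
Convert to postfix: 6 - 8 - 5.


Left to right (same or higher precedence on left)
Postfix: 6 8 - 5 -


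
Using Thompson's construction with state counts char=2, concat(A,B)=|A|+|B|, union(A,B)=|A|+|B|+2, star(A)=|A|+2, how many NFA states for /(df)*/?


Syntax tree has 2 char leaf(s), 0 union(s), 1 star(s)
chars contribute 2×2 = 4; each union adds +2; each star adds +2
Total: 4 + 0 + 2 = 6 states


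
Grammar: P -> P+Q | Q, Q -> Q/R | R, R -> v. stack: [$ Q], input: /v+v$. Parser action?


shift '/' to continue Q -> Q/R
Action: shift


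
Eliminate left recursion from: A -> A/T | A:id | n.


Left-recursive alternatives: A/T, A:id; non-recursive: n
Introduce A': A -> nA', A' -> /TA' | :idA' | ε


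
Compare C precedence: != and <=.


'<=' is relational (level 7); '!=' is equality (level 6)
Higher level binds tighter
'<=' has higher precedence than '!='


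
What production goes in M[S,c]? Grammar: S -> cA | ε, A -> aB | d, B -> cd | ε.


For [S, c]: 'c' ∈ FIRST(cA)
Entry: S -> cA


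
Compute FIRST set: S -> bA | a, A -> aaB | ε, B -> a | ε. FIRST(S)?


Per alternative of S: FIRST(bA) = {b}; FIRST(a) = {a}
FIRST(S) = {a, b}


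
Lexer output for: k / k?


Scan left to right, longest-match per lexeme
Tokens: ID(k), OP(/), ID(k)


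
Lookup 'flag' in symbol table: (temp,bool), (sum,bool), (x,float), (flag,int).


Lookup 'flag' → type int


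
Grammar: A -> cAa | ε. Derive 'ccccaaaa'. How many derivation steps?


Derivation: A => cAa => ccAaa => cccAaaa => ccccAaaaa => ccccaaaa
Steps: 5


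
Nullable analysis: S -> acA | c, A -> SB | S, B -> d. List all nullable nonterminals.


A nonterminal is nullable iff some alternative derives ε (directly, or every symbol in it is nullable)
Nullable: {}


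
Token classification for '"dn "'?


Pattern: double-quoted sequence
Type: STRING_LITERAL


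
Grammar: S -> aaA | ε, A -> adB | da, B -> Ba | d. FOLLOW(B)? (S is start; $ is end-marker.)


$ ∈ FOLLOW(S). For each A -> αBβ: add FIRST(β)\{ε} to FOLLOW(B); if β nullable, add FOLLOW(A).
FOLLOW(B) = {$, a}


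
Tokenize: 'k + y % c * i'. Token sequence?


Scan left to right, longest-match per lexeme
Tokens: ID(k), OP(+), ID(y), OP(%), ID(c), OP(*), ID(i)


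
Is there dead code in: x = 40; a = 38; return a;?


x is assigned but never read
Dead: 'x = 40'


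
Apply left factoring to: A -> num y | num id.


Common prefix: 'num'
Factored: A -> num A', A' -> y | id


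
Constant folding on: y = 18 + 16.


18 + 16 = 34 at compile time
Optimized: y = 34


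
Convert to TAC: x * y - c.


Break into single-operator statements:
t1 = x * y
t2 = t1 - c


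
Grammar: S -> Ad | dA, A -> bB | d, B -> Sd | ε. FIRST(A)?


Per alternative of A: FIRST(bB) = {b}; FIRST(d) = {d}
FIRST(A) = {b, d}


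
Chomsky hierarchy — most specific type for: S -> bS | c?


Right-linear: every RHS is a terminal or a terminal followed by one nonterminal
Classification: Type 3 (Regular)


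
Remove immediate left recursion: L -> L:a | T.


Left-recursive alternatives: L:a; non-recursive: T
Introduce L': L -> TL', L' -> :aL' | ε


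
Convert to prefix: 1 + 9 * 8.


'*' binds tighter: tree is (+ 1 (* 9 8))
Prefix: + 1 * 9 8


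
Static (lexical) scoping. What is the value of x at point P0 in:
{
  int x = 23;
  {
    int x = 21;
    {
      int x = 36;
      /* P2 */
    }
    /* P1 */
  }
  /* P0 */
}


x declared in the same block as P0
x = 23


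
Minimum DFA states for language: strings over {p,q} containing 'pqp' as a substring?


KMP-style automaton: 3 progress states + 1 absorbing accept = 4
Minimal DFA: 4 states


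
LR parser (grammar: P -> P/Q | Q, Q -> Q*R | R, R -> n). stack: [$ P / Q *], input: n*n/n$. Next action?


no handle; shift 'n'
Action: shift


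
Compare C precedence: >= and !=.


'>=' is relational (level 7); '!=' is equality (level 6)
Higher level binds tighter
'>=' has higher precedence than '!='


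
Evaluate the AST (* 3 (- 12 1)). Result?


Evaluate inner: (- 12 1) = 11
Evaluate root: (* 3 11) = 33
Result: 33


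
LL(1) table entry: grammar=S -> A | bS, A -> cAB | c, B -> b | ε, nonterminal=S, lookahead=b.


For [S, b]: 'b' ∈ FIRST(bS)
Entry: S -> bS


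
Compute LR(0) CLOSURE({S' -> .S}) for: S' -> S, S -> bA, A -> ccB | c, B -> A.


Start: S' -> .S
For each item with dot before a nonterminal B, add B -> .γ for every B-production
Closure: [S' -> .S, S -> .bA]


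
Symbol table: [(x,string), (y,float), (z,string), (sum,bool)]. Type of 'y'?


Lookup 'y' → type float


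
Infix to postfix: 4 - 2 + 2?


Left to right (same or higher precedence on left)
Postfix: 4 2 - 2 +


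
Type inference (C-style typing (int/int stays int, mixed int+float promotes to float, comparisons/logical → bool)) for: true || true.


Operand types: bool || bool
Rule: logical operators take bool operands and yield bool
Result type: bool


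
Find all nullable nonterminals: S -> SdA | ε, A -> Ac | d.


A nonterminal is nullable iff some alternative derives ε (directly, or every symbol in it is nullable)
Nullable: {S}


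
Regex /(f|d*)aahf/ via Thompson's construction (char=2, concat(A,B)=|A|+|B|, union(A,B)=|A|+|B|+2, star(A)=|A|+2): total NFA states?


Syntax tree has 6 char leaf(s), 1 union(s), 1 star(s)
chars contribute 6×2 = 12; each union adds +2; each star adds +2
Total: 12 + 2 + 2 = 16 states


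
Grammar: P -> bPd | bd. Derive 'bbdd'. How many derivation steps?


Derivation: P => bPd => bbdd
Steps: 2


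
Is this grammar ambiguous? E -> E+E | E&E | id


'id+id&id' has two parse trees (no precedence encoded between + and &)
Ambiguous


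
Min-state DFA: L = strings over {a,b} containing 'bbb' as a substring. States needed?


KMP-style automaton: 3 progress states + 1 absorbing accept = 4
Minimal DFA: 4 states


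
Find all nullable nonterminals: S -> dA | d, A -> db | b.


A nonterminal is nullable iff some alternative derives ε (directly, or every symbol in it is nullable)
Nullable: {}


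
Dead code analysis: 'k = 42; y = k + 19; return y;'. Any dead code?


k is read by y's definition; y is returned
No dead code


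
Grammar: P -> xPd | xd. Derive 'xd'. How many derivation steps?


Derivation: P => xd
Steps: 1


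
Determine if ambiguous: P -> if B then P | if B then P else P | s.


dangling else: 'if B then if B then s else s' parses two ways
Ambiguous


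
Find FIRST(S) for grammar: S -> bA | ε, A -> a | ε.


Per alternative of S: FIRST(bA) = {b}; FIRST(ε) = {ε}
FIRST(S) = {b, ε}


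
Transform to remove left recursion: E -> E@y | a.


Left-recursive alternatives: E@y; non-recursive: a
Introduce E': E -> aE', E' -> @yE' | ε


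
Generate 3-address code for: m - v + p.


Break into single-operator statements:
t1 = m - v
t2 = t1 + p


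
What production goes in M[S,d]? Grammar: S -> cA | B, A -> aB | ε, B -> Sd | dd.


For [S, d]: 'd' ∈ FIRST(B)
Entry: S -> B


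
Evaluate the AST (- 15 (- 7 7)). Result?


Evaluate inner: (- 7 7) = 0
Evaluate root: (- 15 0) = 15
Result: 15


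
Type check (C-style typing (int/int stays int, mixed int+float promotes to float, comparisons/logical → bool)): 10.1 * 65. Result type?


Operand types: float * int
Rule: mixed int/float promotes to float; int/int stays int
Result type: float


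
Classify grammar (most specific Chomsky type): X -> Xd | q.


Left-linear: every RHS is a terminal or one nonterminal followed by a terminal
Classification: Type 3 (Regular)


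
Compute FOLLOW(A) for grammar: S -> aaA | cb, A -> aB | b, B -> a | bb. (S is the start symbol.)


$ ∈ FOLLOW(S). For each A -> αBβ: add FIRST(β)\{ε} to FOLLOW(B); if β nullable, add FOLLOW(A).
FOLLOW(A) = {$}


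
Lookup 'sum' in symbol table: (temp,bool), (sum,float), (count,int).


Lookup 'sum' → type float


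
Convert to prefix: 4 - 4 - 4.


left-to-right (same/higher precedence on left): tree is (- (- 4 4) 4)
Prefix: - - 4 4 4


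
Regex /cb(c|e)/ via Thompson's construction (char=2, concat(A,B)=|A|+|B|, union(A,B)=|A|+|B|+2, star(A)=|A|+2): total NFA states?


Syntax tree has 4 char leaf(s), 1 union(s), 0 star(s)
chars contribute 4×2 = 8; each union adds +2; each star adds +2
Total: 8 + 2 + 0 = 10 states


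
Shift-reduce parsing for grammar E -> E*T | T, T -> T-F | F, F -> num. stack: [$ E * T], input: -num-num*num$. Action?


'-' can extend T; shift to build T -> T-F
Action: shift


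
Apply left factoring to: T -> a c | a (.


Common prefix: 'a'
Factored: T -> a T', T' -> c | (


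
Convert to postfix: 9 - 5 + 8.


Left to right (same or higher precedence on left)
Postfix: 9 5 - 8 +


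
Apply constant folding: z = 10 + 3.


10 + 3 = 13 at compile time
Optimized: z = 13


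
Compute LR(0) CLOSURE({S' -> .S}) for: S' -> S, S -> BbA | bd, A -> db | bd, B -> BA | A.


Start: S' -> .S
For each item with dot before a nonterminal B, add B -> .γ for every B-production
Closure: [S' -> .S, S -> .BbA, S -> .bd, B -> .BA, B -> .A, A -> .db, A -> .bd]


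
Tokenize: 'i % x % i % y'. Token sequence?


Scan left to right, longest-match per lexeme
Tokens: ID(i), OP(%), ID(x), OP(%), ID(i), OP(%), ID(y)


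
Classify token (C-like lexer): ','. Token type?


Pattern: delimiter/punctuation
Type: PUNCTUATION


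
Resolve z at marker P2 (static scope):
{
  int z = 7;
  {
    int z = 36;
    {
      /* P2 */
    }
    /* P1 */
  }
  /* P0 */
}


P2's block does not declare z; resolves to the enclosing declaration at depth 1
z = 36


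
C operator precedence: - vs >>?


'-' is additive (level 9); '>>' is shift (level 8)
Higher level binds tighter
'-' has higher precedence than '>>'


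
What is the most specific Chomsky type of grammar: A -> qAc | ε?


Single nonterminal LHS, but q^n c^n is not regular
Classification: Type 2 (Context-Free)


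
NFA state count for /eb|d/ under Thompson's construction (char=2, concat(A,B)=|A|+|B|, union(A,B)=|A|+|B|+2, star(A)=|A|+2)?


Syntax tree has 3 char leaf(s), 1 union(s), 0 star(s)
chars contribute 3×2 = 6; each union adds +2; each star adds +2
Total: 6 + 2 + 0 = 8 states


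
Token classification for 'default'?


Pattern: reserved word
Type: KEYWORD


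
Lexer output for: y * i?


Scan left to right, longest-match per lexeme
Tokens: ID(y), OP(*), ID(i)


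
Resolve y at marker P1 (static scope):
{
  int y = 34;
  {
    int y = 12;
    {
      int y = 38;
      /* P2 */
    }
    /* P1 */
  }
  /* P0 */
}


y declared in the same block as P1
y = 12


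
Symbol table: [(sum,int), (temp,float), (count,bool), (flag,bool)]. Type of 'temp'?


Lookup 'temp' → type float


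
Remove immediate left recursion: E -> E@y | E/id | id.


Left-recursive alternatives: E@y, E/id; non-recursive: id
Introduce E': E -> idE', E' -> @yE' | /idE' | ε


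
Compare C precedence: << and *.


'*' is multiplicative (level 10); '<<' is shift (level 8)
Higher level binds tighter
'*' has higher precedence than '<<'


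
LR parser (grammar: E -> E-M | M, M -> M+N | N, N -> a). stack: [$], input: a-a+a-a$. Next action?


no handle on stack; shift 'a'
Action: shift


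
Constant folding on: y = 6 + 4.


6 + 4 = 10 at compile time
Optimized: y = 10


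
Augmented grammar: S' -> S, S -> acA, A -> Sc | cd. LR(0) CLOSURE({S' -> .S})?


Start: S' -> .S
For each item with dot before a nonterminal B, add B -> .γ for every B-production
Closure: [S' -> .S, S -> .acA]


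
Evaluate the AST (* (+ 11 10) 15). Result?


Evaluate inner: (+ 11 10) = 21
Evaluate root: (* 21 15) = 315
Result: 315


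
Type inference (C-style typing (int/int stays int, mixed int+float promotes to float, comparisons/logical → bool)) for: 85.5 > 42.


Operand types: float > int
Rule: comparison yields bool
Result type: bool


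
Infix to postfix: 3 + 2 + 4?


Left to right (same or higher precedence on left)
Postfix: 3 2 + 4 +


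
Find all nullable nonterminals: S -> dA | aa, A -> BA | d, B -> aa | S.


A nonterminal is nullable iff some alternative derives ε (directly, or every symbol in it is nullable)
Nullable: {}


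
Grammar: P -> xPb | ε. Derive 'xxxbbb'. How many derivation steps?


Derivation: P => xPb => xxPbb => xxxPbbb => xxxbbb
Steps: 4


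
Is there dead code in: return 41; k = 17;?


statement follows a return and is unreachable
Dead: 'k = 17'


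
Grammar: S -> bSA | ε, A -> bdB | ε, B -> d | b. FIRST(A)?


Per alternative of A: FIRST(bdB) = {b}; FIRST(ε) = {ε}
FIRST(A) = {b, ε}


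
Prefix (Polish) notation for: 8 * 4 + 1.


left-to-right (same/higher precedence on left): tree is (+ (* 8 4) 1)
Prefix: + * 8 4 1


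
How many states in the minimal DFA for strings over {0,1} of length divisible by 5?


Track length mod 5: states 0..4, accept at 0
Minimal DFA: 5 states


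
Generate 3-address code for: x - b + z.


Break into single-operator statements:
t1 = x - b
t2 = t1 + z


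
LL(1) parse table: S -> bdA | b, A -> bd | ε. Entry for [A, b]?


For [A, b]: 'b' ∈ FIRST(bd)
Entry: A -> bd


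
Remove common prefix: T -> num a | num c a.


Common prefix: 'num'
Factored: T -> num T', T' -> a | c a


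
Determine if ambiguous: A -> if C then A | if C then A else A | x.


dangling else: 'if C then if C then x else x' parses two ways
Ambiguous


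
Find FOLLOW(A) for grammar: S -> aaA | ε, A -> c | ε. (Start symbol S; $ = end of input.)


$ ∈ FOLLOW(S). For each A -> αBβ: add FIRST(β)\{ε} to FOLLOW(B); if β nullable, add FOLLOW(A).
FOLLOW(A) = {$}


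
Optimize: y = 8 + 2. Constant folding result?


8 + 2 = 10 at compile time
Optimized: y = 10


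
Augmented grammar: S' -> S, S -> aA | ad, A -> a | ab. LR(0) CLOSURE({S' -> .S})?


Start: S' -> .S
For each item with dot before a nonterminal B, add B -> .γ for every B-production
Closure: [S' -> .S, S -> .aA, S -> .ad]


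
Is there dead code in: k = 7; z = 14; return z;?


k is assigned but never read
Dead: 'k = 7'


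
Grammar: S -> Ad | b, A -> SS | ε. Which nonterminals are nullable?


A nonterminal is nullable iff some alternative derives ε (directly, or every symbol in it is nullable)
Nullable: {A}


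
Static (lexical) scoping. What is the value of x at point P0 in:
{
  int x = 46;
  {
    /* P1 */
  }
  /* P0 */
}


x declared in the same block as P0
x = 46


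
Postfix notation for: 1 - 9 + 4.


Left to right (same or higher precedence on left)
Postfix: 1 9 - 4 +


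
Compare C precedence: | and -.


'-' is additive (level 9); '|' is bitwise OR (level 3)
Higher level binds tighter
'-' has higher precedence than '|'


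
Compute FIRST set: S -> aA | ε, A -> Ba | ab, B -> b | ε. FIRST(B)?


Per alternative of B: FIRST(b) = {b}; FIRST(ε) = {ε}
FIRST(B) = {b, ε}


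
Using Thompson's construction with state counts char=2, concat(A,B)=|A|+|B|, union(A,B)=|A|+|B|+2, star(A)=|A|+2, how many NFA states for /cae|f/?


Syntax tree has 4 char leaf(s), 1 union(s), 0 star(s)
chars contribute 4×2 = 8; each union adds +2; each star adds +2
Total: 8 + 2 + 0 = 10 states


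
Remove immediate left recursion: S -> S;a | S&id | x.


Left-recursive alternatives: S;a, S&id; non-recursive: x
Introduce S': S -> xS', S' -> ;aS' | &idS' | ε


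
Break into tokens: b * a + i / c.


Scan left to right, longest-match per lexeme
Tokens: ID(b), OP(*), ID(a), OP(+), ID(i), OP(/), ID(c)


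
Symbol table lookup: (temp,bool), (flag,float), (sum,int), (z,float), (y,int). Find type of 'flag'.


Lookup 'flag' → type float


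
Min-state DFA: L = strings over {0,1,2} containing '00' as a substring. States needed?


KMP-style automaton: 2 progress states + 1 absorbing accept = 3
Minimal DFA: 3 states


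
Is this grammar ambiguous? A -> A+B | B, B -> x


precedence layered via separate nonterminal B: deterministic
Unambiguous


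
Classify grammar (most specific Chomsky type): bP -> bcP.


LHS has context (more than one symbol) and |LHS| ≤ |RHS|
Classification: Type 1 (Context-Sensitive)


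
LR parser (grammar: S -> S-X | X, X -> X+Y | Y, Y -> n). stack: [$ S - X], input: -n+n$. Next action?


handle 'S-X' on top; lookahead ∈ FOLLOW(S) = {-, $}
Action: reduce (S -> S-X)


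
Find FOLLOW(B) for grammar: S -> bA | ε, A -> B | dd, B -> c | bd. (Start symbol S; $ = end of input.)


$ ∈ FOLLOW(S). For each A -> αBβ: add FIRST(β)\{ε} to FOLLOW(B); if β nullable, add FOLLOW(A).
FOLLOW(B) = {$}


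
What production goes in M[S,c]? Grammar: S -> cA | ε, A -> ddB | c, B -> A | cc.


For [S, c]: 'c' ∈ FIRST(cA)
Entry: S -> cA


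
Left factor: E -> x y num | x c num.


Common prefix: 'x'
Factored: E -> x E', E' -> y num | c num


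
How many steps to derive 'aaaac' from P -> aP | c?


Derivation: P => aP => aaP => aaaP => aaaaP => aaaac
Steps: 5


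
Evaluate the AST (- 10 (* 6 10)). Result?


Evaluate inner: (* 6 10) = 60
Evaluate root: (- 10 60) = -50
Result: -50


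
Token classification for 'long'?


Pattern: reserved word
Type: KEYWORD


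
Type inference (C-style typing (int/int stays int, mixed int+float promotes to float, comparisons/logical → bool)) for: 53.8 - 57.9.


Operand types: float - float
Rule: mixed int/float promotes to float; int/int stays int
Result type: float


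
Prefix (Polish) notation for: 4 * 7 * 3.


left-to-right (same/higher precedence on left): tree is (* (* 4 7) 3)
Prefix: * * 4 7 3


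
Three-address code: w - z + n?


Break into single-operator statements:
t1 = w - z
t2 = t1 + n


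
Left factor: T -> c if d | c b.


Common prefix: 'c'
Factored: T -> c T', T' -> if d | b


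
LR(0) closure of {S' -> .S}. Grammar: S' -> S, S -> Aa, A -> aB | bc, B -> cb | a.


Start: S' -> .S
For each item with dot before a nonterminal B, add B -> .γ for every B-production
Closure: [S' -> .S, S -> .Aa, A -> .aB, A -> .bc]


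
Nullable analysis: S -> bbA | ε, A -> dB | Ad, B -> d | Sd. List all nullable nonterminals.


A nonterminal is nullable iff some alternative derives ε (directly, or every symbol in it is nullable)
Nullable: {S}


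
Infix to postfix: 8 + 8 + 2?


Left to right (same or higher precedence on left)
Postfix: 8 8 + 2 +


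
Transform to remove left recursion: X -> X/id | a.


Left-recursive alternatives: X/id; non-recursive: a
Introduce X': X -> aX', X' -> /idX' | ε


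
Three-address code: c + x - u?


Break into single-operator statements:
t1 = c + x
t2 = t1 - u


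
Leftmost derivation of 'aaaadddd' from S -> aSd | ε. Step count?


Derivation: S => aSd => aaSdd => aaaSddd => aaaaSdddd => aaaadddd
Steps: 5


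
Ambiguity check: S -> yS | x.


right-linear, alternatives start with distinct terminals 'y' vs 'x': unique leftmost derivation
Unambiguous


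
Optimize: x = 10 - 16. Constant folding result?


10 - 16 = -6 at compile time
Optimized: x = -6


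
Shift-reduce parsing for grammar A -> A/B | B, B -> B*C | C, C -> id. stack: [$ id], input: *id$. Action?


'id' on top is the handle for C -> id
Action: reduce (C -> id)


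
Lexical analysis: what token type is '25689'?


Pattern: digits only
Type: INTEGER_LITERAL


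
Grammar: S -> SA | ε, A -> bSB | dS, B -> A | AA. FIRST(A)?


Per alternative of A: FIRST(bSB) = {b}; FIRST(dS) = {d}
FIRST(A) = {b, d}


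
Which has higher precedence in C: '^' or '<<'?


'<<' is shift (level 8); '^' is bitwise XOR (level 4)
Higher level binds tighter
'<<' has higher precedence than '^'


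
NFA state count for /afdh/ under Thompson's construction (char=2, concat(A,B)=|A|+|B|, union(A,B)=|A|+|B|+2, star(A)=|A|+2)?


Syntax tree has 4 char leaf(s), 0 union(s), 0 star(s)
chars contribute 4×2 = 8; each union adds +2; each star adds +2
Total: 8 + 0 + 0 = 8 states


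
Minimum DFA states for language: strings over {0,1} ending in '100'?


Track the longest suffix of input matching a prefix of '100': 4 classes (prefixes of length 0..3)
Minimal DFA: 4 states


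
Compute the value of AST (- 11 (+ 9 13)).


Evaluate inner: (+ 9 13) = 22
Evaluate root: (- 11 22) = -11
Result: -11


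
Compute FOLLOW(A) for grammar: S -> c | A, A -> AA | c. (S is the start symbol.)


$ ∈ FOLLOW(S). For each A -> αBβ: add FIRST(β)\{ε} to FOLLOW(B); if β nullable, add FOLLOW(A).
FOLLOW(A) = {$, c}


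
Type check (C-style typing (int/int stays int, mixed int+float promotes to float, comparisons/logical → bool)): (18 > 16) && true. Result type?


Operand types: bool && bool
Rule: logical operators take bool operands and yield bool
Result type: bool


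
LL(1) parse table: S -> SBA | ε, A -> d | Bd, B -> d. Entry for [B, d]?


For [B, d]: 'd' ∈ FIRST(d)
Entry: B -> d


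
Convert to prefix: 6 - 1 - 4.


left-to-right (same/higher precedence on left): tree is (- (- 6 1) 4)
Prefix: - - 6 1 4


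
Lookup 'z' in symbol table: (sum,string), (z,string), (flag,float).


Lookup 'z' → type string


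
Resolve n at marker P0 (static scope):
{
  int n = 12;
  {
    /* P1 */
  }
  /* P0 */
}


n declared in the same block as P0
n = 12


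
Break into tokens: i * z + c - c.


Scan left to right, longest-match per lexeme
Tokens: ID(i), OP(*), ID(z), OP(+), ID(c), OP(-), ID(c)


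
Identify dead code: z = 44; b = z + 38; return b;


z is read by b's definition; b is returned
No dead code


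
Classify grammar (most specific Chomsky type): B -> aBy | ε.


Single nonterminal LHS, but a^n y^n is not regular
Classification: Type 2 (Context-Free)


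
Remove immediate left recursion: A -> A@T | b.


Left-recursive alternatives: A@T; non-recursive: b
Introduce A': A -> bA', A' -> @TA' | ε


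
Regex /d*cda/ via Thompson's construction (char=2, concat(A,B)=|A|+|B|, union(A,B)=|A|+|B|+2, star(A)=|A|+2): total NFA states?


Syntax tree has 4 char leaf(s), 0 union(s), 1 star(s)
chars contribute 4×2 = 8; each union adds +2; each star adds +2
Total: 8 + 0 + 2 = 10 states


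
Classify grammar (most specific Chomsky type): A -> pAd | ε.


Single nonterminal LHS, but p^n d^n is not regular
Classification: Type 2 (Context-Free)


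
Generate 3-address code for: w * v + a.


Break into single-operator statements:
t1 = w * v
t2 = t1 + a


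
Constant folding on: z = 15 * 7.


15 * 7 = 105 at compile time
Optimized: z = 105


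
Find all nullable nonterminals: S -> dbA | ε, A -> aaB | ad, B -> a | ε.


A nonterminal is nullable iff some alternative derives ε (directly, or every symbol in it is nullable)
Nullable: {B, S}


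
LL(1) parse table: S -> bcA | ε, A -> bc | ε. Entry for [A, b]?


For [A, b]: 'b' ∈ FIRST(bc)
Entry: A -> bc


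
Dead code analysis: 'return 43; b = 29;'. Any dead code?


statement follows a return and is unreachable
Dead: 'b = 29'


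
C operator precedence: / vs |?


'/' is multiplicative (level 10); '|' is bitwise OR (level 3)
Higher level binds tighter
'/' has higher precedence than '|'


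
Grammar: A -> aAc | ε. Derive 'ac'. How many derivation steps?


Derivation: A => aAc => ac
Steps: 2


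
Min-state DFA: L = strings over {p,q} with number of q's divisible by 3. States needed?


Track (count of q) mod 3: states 0..2, accept at 0
Minimal DFA: 3 states


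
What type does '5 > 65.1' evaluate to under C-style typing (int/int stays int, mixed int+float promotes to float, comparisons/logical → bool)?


Operand types: int > float
Rule: comparison yields bool
Result type: bool


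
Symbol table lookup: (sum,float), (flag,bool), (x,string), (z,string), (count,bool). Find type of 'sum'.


Lookup 'sum' → type float


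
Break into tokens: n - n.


Scan left to right, longest-match per lexeme
Tokens: ID(n), OP(-), ID(n)


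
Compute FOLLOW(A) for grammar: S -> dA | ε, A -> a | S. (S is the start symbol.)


$ ∈ FOLLOW(S). For each A -> αBβ: add FIRST(β)\{ε} to FOLLOW(B); if β nullable, add FOLLOW(A).
FOLLOW(A) = {$}


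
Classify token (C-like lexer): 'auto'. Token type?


Pattern: reserved word
Type: KEYWORD


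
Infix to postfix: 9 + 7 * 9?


* has higher precedence, evaluate 7*9 first
Postfix: 9 7 9 * +


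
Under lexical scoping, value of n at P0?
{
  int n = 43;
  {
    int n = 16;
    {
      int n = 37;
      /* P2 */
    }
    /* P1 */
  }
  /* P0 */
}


n declared in the same block as P0
n = 43


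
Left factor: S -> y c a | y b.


Common prefix: 'y'
Factored: S -> y S', S' -> c a | b
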